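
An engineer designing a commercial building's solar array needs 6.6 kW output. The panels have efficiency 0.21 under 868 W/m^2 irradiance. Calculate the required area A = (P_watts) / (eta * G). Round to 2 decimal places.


Convert target power to watts: P = 6.6 * 1000 = 6600.0 W
Compute denominator: eta * G = 0.21 * 868 = 182.28
Required area A = P / (eta * G) = 6600.0 / 182.28
A = 36.21 m^2

36.21


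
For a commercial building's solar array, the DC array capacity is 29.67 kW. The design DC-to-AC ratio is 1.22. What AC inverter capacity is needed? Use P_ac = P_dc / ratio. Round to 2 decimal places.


The inverter AC capacity is determined by the DC/AC ratio.
Given: P_dc = 29.67 kW, DC/AC ratio = 1.22
P_ac = P_dc / ratio = 29.67 / 1.22
P_ac = 24.32 kW

24.32


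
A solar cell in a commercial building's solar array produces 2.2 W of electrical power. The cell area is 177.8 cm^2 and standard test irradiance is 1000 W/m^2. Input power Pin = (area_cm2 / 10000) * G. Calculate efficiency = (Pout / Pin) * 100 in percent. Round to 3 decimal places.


First compute the input power:
  Pin = area_cm2 / 10000 * G = 177.8 / 10000 * 1000 = 17.78 W
Then compute efficiency:
  Efficiency = (Pout / Pin) * 100 = (2.2 / 17.78) * 100
  Efficiency = 12.373%

12.373


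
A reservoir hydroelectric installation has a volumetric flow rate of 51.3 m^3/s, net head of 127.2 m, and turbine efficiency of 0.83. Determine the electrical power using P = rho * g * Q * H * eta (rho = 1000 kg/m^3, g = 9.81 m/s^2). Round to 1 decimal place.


Apply the hydropower formula P = rho * g * Q * H * eta
rho * g = 1000 * 9.81 = 9810.0
P = 9810.0 * 51.3 * 127.2 * 0.83
P = 53131438.7 W

53131438.7


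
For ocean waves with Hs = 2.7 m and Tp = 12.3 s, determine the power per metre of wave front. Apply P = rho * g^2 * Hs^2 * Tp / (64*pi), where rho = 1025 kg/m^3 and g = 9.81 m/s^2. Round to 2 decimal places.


Apply wave power formula:
  g^2 = 9.81^2 = 96.2361
  Hs^2 = 2.7^2 = 7.29
  Numerator = rho * g^2 * Hs^2 * Tp = 1025 * 96.2361 * 7.29 * 12.3 = 8844932.44
  Denominator = 64 * pi = 201.0619
  P = 8844932.44 / 201.0619 = 43991.08 W/m

43991.08


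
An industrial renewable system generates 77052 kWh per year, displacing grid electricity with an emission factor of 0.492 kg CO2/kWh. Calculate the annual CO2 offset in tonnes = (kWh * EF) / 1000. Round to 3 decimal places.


CO2 offset in kg = generation * emission_factor
CO2 offset = 77052 * 0.492 = 37909.58 kg
Convert to tonnes:
  CO2 offset = 37909.58 / 1000 = 37.910 tonnes

37.910


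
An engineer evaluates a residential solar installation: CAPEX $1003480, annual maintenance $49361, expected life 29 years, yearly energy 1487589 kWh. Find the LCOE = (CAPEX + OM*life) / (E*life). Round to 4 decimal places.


Total cost = CAPEX + OM * lifetime = 1003480 + 49361 * 29 = 1003480 + 1431469 = 2434949
Total generation = annual * lifetime = 1487589 * 29 = 43140081 kWh
LCOE = 2434949 / 43140081
LCOE = 0.0564 $/kWh

0.0564


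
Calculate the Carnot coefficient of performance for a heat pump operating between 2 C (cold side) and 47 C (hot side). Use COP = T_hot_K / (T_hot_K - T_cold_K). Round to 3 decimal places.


Convert to Kelvin:
  T_hot = 47 + 273.15 = 320.15 K
  T_cold = 2 + 273.15 = 275.15 K
Apply Carnot COP formula:
  COP = T_hot_K / (T_hot_K - T_cold_K) = 320.15 / 45.0
  COP = 7.114

7.114


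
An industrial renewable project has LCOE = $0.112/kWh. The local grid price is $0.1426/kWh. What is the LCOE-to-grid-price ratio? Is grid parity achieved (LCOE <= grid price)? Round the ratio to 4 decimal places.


Compare LCOE to grid price:
  LCOE = $0.112/kWh, Grid price = $0.1426/kWh
  Ratio = LCOE / grid_price = 0.112 / 0.1426 = 0.7854
  Grid parity achieved (ratio <= 1)? yes

0.7854


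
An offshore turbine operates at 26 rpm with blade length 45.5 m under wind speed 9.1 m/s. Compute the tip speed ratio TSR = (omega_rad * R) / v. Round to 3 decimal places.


Convert rotational speed to rad/s:
  omega = 26 * 2 * pi / 60 = 2.7227 rad/s
Compute tip speed:
  v_tip = omega * R = 2.7227 * 45.5 = 123.883 m/s
Tip speed ratio:
  TSR = v_tip / v_wind = 123.883 / 9.1 = 13.614

13.614


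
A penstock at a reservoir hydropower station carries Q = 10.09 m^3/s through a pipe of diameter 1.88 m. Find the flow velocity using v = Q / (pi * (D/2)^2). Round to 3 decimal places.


Compute pipe cross-sectional area:
  A = pi * (D/2)^2 = pi * (1.88/2)^2 = 2.7759 m^2
Calculate velocity:
  v = Q / A = 10.09 / 2.7759
  v = 3.635 m/s

3.635


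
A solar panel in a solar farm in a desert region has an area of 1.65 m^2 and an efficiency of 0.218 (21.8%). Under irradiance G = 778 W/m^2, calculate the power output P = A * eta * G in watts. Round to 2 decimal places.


Use the solar power formula P = A * eta * G.
Given: A = 1.65 m^2, eta = 0.218, G = 778 W/m^2
P = 1.65 * 0.218 * 778
P = 279.85 W

279.85


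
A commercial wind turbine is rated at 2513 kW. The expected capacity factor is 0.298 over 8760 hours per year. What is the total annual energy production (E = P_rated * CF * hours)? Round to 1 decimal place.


Annual energy = rated_kW * capacity_factor * hours_per_year
Given: P_rated = 2513 kW, CF = 0.298, hours = 8760
E = 2513 * 0.298 * 8760
E = 6560136.2 kWh

6560136.2


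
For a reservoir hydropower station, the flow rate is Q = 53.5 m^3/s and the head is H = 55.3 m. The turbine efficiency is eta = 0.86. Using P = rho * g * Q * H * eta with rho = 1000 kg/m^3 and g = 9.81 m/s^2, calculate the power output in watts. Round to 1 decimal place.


Apply the hydropower formula P = rho * g * Q * H * eta
rho * g = 1000 * 9.81 = 9810.0
P = 9810.0 * 53.5 * 55.3 * 0.86
P = 24960102.9 W

24960102.9


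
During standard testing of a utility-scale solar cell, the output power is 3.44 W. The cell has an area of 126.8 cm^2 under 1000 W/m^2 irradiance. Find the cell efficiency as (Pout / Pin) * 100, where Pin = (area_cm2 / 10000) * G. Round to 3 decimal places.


First compute the input power:
  Pin = area_cm2 / 10000 * G = 126.8 / 10000 * 1000 = 12.68 W
Then compute efficiency:
  Efficiency = (Pout / Pin) * 100 = (3.44 / 12.68) * 100
  Efficiency = 27.129%

27.129


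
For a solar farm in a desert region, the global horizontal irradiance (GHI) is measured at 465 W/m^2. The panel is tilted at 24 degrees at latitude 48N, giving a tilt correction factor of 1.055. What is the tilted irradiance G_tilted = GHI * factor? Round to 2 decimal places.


Identify the given values:
  GHI = 465 W/m^2, tilt correction factor = 1.055
Apply the formula G_tilted = GHI * factor:
  G_tilted = 465 * 1.055
  G_tilted = 490.58 W/m^2

490.58


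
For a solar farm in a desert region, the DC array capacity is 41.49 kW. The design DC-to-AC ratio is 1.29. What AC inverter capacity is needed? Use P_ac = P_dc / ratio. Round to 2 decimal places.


The inverter AC capacity is determined by the DC/AC ratio.
Given: P_dc = 41.49 kW, DC/AC ratio = 1.29
P_ac = P_dc / ratio = 41.49 / 1.29
P_ac = 32.16 kW

32.16


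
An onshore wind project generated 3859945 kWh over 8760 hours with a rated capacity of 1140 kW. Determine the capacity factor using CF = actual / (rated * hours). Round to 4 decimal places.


Capacity factor = actual output / maximum possible output
Maximum possible = rated * hours = 1140 * 8760 = 9986400 kWh
CF = 3859945 / 9986400
CF = 0.3865

0.3865


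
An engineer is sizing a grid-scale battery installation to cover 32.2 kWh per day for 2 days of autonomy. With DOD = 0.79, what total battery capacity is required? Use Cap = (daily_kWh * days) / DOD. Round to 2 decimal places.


Total energy needed = daily * days = 32.2 * 2 = 64.4 kWh
Account for depth of discharge:
  Cap = total_energy / DOD = 64.4 / 0.79
  Cap = 81.52 kWh

81.52


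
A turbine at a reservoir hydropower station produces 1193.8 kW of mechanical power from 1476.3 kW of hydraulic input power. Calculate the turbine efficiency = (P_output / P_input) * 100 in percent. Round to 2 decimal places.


Turbine efficiency = (output power / input power) * 100
eta = (1193.8 / 1476.3) * 100
eta = 80.86%

80.86


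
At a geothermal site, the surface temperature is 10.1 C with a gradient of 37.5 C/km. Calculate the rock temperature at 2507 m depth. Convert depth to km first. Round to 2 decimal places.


Convert depth to km: 2507 / 1000 = 2.507 km
Temperature increase = gradient * depth_km = 37.5 * 2.507 = 94.01 C
Temperature at depth = T_surface + delta_T = 10.1 + 94.01
T = 104.11 C

104.11


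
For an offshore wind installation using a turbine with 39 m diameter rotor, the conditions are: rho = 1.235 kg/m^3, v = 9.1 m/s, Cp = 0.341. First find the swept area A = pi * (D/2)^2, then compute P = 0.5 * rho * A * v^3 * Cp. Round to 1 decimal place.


Step 1 -- Compute swept area:
  A = pi * (D/2)^2 = pi * (39/2)^2 = 1194.59 m^2
Step 2 -- Apply wind power equation:
  P = 0.5 * rho * A * v^3 * Cp
  v^3 = 9.1^3 = 753.571
  P = 0.5 * 1.235 * 1194.59 * 753.571 * 0.341
  P = 189554.7 W

189554.7


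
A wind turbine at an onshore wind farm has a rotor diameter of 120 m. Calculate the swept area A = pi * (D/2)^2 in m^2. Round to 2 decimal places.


Compute the rotor radius:
  r = D / 2 = 120 / 2 = 60.0 m
Calculate swept area:
  A = pi * r^2 = pi * 60.0^2
  A = 11309.73 m^2

11309.73


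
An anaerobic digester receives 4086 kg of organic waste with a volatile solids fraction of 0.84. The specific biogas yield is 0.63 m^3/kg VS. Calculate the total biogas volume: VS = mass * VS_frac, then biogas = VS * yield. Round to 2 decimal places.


Compute volatile solids:
  VS = mass * VS_fraction = 4086 * 0.84 = 3432.24 kg
Calculate biogas volume:
  Biogas = VS * specific_yield = 3432.24 * 0.63
  Biogas = 2162.31 m^3

2162.31


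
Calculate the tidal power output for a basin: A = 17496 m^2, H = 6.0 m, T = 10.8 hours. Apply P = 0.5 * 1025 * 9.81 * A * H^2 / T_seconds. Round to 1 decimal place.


Convert period to seconds: T = 10.8 * 3600 = 38880.0 s
H^2 = 6.0^2 = 36.0
P = 0.5 * rho * g * A * H^2 / T
P = 0.5 * 1025 * 9.81 * 17496 * 36.0 / 38880.0
P = 81447.5 W

81447.5


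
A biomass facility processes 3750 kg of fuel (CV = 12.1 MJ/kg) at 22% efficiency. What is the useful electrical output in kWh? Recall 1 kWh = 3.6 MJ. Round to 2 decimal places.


Total energy = mass * CV = 3750 * 12.1 = 45375.0 MJ
Useful energy = total * eta = 45375.0 * 0.22 = 9982.5 MJ
Convert to kWh: 9982.5 / 3.6
Useful energy = 2772.92 kWh

2772.92


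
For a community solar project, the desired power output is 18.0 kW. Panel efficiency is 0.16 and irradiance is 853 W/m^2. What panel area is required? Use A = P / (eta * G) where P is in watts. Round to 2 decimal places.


Convert target power to watts: P = 18.0 * 1000 = 18000.0 W
Compute denominator: eta * G = 0.16 * 853 = 136.48
Required area A = P / (eta * G) = 18000.0 / 136.48
A = 131.89 m^2

131.89


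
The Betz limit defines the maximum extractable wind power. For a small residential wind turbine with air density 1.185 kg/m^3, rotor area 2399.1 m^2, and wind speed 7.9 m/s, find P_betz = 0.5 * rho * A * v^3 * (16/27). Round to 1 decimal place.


The Betz coefficient Cp_max = 16/27 = 0.5926
v^3 = 7.9^3 = 493.039
P_betz = 0.5 * rho * A * v^3 * Cp_max
P_betz = 0.5 * 1.185 * 2399.1 * 493.039 * 0.5926
P_betz = 415311.7 W

415311.7


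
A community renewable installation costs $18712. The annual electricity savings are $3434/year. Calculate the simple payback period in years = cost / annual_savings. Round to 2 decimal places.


Simple payback period = initial cost / annual savings
Payback = 18712 / 3434
Payback = 5.45 years

5.45


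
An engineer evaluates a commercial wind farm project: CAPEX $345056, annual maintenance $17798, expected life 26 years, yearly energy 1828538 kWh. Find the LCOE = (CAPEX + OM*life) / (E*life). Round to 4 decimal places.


Total cost = CAPEX + OM * lifetime = 345056 + 17798 * 26 = 345056 + 462748 = 807804
Total generation = annual * lifetime = 1828538 * 26 = 47541988 kWh
LCOE = 807804 / 47541988
LCOE = 0.0170 $/kWh

0.0170


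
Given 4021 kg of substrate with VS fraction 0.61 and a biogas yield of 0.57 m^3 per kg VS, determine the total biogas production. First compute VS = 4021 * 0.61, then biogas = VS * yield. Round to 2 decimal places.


Compute volatile solids:
  VS = mass * VS_fraction = 4021 * 0.61 = 2452.81 kg
Calculate biogas volume:
  Biogas = VS * specific_yield = 2452.81 * 0.57
  Biogas = 1398.10 m^3

1398.10


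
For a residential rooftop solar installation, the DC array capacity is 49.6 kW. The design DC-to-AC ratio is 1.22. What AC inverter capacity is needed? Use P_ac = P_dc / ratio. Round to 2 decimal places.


The inverter AC capacity is determined by the DC/AC ratio.
Given: P_dc = 49.6 kW, DC/AC ratio = 1.22
P_ac = P_dc / ratio = 49.6 / 1.22
P_ac = 40.66 kW

40.66


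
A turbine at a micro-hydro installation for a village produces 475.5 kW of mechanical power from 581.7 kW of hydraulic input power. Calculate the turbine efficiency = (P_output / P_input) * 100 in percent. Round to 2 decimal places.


Turbine efficiency = (output power / input power) * 100
eta = (475.5 / 581.7) * 100
eta = 81.74%

81.74


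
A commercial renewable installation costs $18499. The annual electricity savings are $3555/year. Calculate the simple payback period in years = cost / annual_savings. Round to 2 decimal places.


Simple payback period = initial cost / annual savings
Payback = 18499 / 3555
Payback = 5.20 years

5.20


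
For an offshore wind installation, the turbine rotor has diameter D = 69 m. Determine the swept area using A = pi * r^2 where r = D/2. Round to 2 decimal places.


Compute the rotor radius:
  r = D / 2 = 69 / 2 = 34.5 m
Calculate swept area:
  A = pi * r^2 = pi * 34.5^2
  A = 3739.28 m^2

3739.28


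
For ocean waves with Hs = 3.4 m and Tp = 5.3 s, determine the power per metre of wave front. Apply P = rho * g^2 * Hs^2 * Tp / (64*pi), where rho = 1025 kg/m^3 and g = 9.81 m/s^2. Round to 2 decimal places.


Apply wave power formula:
  g^2 = 9.81^2 = 96.2361
  Hs^2 = 3.4^2 = 11.56
  Numerator = rho * g^2 * Hs^2 * Tp = 1025 * 96.2361 * 11.56 * 5.3 = 6043598.21
  Denominator = 64 * pi = 201.0619
  P = 6043598.21 / 201.0619 = 30058.39 W/m

30058.39


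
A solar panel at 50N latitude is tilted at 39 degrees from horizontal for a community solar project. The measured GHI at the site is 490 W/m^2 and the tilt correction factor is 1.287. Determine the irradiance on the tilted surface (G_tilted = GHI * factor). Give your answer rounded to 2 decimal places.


Identify the given values:
  GHI = 490 W/m^2, tilt correction factor = 1.287
Apply the formula G_tilted = GHI * factor:
  G_tilted = 490 * 1.287
  G_tilted = 630.63 W/m^2

630.63


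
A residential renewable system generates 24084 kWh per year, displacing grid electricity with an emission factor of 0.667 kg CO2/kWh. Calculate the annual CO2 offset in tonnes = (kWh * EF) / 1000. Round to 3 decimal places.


CO2 offset in kg = generation * emission_factor
CO2 offset = 24084 * 0.667 = 16064.03 kg
Convert to tonnes:
  CO2 offset = 16064.03 / 1000 = 16.064 tonnes

16.064


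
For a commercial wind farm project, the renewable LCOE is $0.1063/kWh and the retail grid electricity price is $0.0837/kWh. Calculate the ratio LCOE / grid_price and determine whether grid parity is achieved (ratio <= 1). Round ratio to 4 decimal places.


Compare LCOE to grid price:
  LCOE = $0.1063/kWh, Grid price = $0.0837/kWh
  Ratio = LCOE / grid_price = 0.1063 / 0.0837 = 1.2700
  Grid parity achieved (ratio <= 1)? no

1.2700


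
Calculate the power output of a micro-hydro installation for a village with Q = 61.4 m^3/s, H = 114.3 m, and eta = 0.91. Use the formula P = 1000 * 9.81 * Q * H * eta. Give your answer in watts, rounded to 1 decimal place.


Apply the hydropower formula P = rho * g * Q * H * eta
rho * g = 1000 * 9.81 = 9810.0
P = 9810.0 * 61.4 * 114.3 * 0.91
P = 62650566.3 W

62650566.3


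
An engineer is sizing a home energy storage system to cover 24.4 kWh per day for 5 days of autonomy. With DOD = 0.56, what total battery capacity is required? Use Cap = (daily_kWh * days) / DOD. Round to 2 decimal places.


Total energy needed = daily * days = 24.4 * 5 = 122.0 kWh
Account for depth of discharge:
  Cap = total_energy / DOD = 122.0 / 0.56
  Cap = 217.86 kWh

217.86


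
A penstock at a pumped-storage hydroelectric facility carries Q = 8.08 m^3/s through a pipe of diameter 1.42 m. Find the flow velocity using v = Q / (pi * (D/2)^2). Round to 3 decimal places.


Compute pipe cross-sectional area:
  A = pi * (D/2)^2 = pi * (1.42/2)^2 = 1.5837 m^2
Calculate velocity:
  v = Q / A = 8.08 / 1.5837
  v = 5.102 m/s

5.102


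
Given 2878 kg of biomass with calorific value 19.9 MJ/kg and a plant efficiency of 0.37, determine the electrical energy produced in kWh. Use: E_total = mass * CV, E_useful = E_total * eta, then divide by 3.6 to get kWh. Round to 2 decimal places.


Total energy = mass * CV = 2878 * 19.9 = 57272.2 MJ
Useful energy = total * eta = 57272.2 * 0.37 = 21190.71 MJ
Convert to kWh: 21190.71 / 3.6
Useful energy = 5886.31 kWh

5886.31


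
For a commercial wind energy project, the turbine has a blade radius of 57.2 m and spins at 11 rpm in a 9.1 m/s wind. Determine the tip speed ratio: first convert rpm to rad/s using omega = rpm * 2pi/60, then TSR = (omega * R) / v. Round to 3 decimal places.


Convert rotational speed to rad/s:
  omega = 11 * 2 * pi / 60 = 1.1519 rad/s
Compute tip speed:
  v_tip = omega * R = 1.1519 * 57.2 = 65.89 m/s
Tip speed ratio:
  TSR = v_tip / v_wind = 65.89 / 9.1 = 7.241

7.241


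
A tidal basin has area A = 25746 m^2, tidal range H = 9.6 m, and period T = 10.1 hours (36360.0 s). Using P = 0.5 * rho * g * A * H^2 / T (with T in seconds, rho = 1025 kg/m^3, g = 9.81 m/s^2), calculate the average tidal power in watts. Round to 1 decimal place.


Convert period to seconds: T = 10.1 * 3600 = 36360.0 s
H^2 = 9.6^2 = 92.16
P = 0.5 * rho * g * A * H^2 / T
P = 0.5 * 1025 * 9.81 * 25746 * 92.16 / 36360.0
P = 328088.7 W

328088.7


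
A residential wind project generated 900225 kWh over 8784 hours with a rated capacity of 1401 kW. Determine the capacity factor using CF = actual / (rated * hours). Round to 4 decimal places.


Capacity factor = actual output / maximum possible output
Maximum possible = rated * hours = 1401 * 8784 = 12306384 kWh
CF = 900225 / 12306384
CF = 0.0732

0.0732


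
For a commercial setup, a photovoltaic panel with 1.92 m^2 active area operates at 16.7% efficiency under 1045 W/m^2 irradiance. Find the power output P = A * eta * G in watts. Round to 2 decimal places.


Use the solar power formula P = A * eta * G.
Given: A = 1.92 m^2, eta = 0.167, G = 1045 W/m^2
P = 1.92 * 0.167 * 1045
P = 335.07 W

335.07


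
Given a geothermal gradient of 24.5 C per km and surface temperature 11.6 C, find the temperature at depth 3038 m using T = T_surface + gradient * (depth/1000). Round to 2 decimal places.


Convert depth to km: 3038 / 1000 = 3.038 km
Temperature increase = gradient * depth_km = 24.5 * 3.038 = 74.43 C
Temperature at depth = T_surface + delta_T = 11.6 + 74.43
T = 86.03 C

86.03


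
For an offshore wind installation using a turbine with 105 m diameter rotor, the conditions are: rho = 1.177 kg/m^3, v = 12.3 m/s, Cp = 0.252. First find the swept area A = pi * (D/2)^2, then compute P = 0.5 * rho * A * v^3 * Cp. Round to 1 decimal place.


Step 1 -- Compute swept area:
  A = pi * (D/2)^2 = pi * (105/2)^2 = 8659.01 m^2
Step 2 -- Apply wind power equation:
  P = 0.5 * rho * A * v^3 * Cp
  v^3 = 12.3^3 = 1860.867
  P = 0.5 * 1.177 * 8659.01 * 1860.867 * 0.252
  P = 2389630.9 W

2389630.9


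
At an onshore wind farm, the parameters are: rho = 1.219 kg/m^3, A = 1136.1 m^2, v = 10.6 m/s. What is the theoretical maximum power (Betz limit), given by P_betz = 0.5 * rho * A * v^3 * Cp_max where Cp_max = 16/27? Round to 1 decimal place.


The Betz coefficient Cp_max = 16/27 = 0.5926
v^3 = 10.6^3 = 1191.016
P_betz = 0.5 * rho * A * v^3 * Cp_max
P_betz = 0.5 * 1.219 * 1136.1 * 1191.016 * 0.5926
P_betz = 488724.5 W

488724.5


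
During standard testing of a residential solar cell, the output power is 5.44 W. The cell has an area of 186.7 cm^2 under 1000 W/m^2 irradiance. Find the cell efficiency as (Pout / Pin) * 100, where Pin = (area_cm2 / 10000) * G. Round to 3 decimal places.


First compute the input power:
  Pin = area_cm2 / 10000 * G = 186.7 / 10000 * 1000 = 18.67 W
Then compute efficiency:
  Efficiency = (Pout / Pin) * 100 = (5.44 / 18.67) * 100
  Efficiency = 29.138%

29.138


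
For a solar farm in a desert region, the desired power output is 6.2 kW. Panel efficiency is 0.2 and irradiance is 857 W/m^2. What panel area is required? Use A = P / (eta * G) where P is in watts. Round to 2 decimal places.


Convert target power to watts: P = 6.2 * 1000 = 6200.0 W
Compute denominator: eta * G = 0.2 * 857 = 171.4
Required area A = P / (eta * G) = 6200.0 / 171.4
A = 36.17 m^2

36.17


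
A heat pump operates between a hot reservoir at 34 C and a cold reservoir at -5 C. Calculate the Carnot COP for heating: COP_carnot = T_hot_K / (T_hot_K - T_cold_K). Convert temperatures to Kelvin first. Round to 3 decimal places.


Convert to Kelvin:
  T_hot = 34 + 273.15 = 307.15 K
  T_cold = -5 + 273.15 = 268.15 K
Apply Carnot COP formula:
  COP = T_hot_K / (T_hot_K - T_cold_K) = 307.15 / 39.0
  COP = 7.876

7.876


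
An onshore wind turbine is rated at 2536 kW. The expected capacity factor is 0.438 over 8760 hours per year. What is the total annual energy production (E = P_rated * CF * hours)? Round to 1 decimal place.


Annual energy = rated_kW * capacity_factor * hours_per_year
Given: P_rated = 2536 kW, CF = 0.438, hours = 8760
E = 2536 * 0.438 * 8760
E = 9730327.7 kWh

9730327.7


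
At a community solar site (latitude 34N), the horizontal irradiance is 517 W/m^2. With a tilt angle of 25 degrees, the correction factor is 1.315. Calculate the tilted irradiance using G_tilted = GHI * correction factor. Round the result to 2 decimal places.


Identify the given values:
  GHI = 517 W/m^2, tilt correction factor = 1.315
Apply the formula G_tilted = GHI * factor:
  G_tilted = 517 * 1.315
  G_tilted = 679.86 W/m^2

679.86


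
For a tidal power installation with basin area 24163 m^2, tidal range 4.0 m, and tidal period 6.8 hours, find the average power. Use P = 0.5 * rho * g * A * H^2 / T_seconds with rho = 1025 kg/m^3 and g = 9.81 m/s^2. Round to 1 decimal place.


Convert period to seconds: T = 6.8 * 3600 = 24480.0 s
H^2 = 4.0^2 = 16.0
P = 0.5 * rho * g * A * H^2 / T
P = 0.5 * 1025 * 9.81 * 24163 * 16.0 / 24480.0
P = 79400.3 W

79400.3


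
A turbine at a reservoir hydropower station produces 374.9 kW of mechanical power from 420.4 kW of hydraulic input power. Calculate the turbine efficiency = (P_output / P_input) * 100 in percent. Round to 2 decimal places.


Turbine efficiency = (output power / input power) * 100
eta = (374.9 / 420.4) * 100
eta = 89.18%

89.18


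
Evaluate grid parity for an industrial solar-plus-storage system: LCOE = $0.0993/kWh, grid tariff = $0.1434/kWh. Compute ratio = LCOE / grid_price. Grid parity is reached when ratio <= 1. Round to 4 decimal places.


Compare LCOE to grid price:
  LCOE = $0.0993/kWh, Grid price = $0.1434/kWh
  Ratio = LCOE / grid_price = 0.0993 / 0.1434 = 0.6925
  Grid parity achieved (ratio <= 1)? yes

0.6925


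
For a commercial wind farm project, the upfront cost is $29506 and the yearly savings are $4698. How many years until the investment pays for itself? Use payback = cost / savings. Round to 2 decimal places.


Simple payback period = initial cost / annual savings
Payback = 29506 / 4698
Payback = 6.28 years

6.28


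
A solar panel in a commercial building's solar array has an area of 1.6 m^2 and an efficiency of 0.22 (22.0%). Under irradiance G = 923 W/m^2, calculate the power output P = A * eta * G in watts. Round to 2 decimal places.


Use the solar power formula P = A * eta * G.
Given: A = 1.6 m^2, eta = 0.22, G = 923 W/m^2
P = 1.6 * 0.22 * 923
P = 324.90 W

324.90


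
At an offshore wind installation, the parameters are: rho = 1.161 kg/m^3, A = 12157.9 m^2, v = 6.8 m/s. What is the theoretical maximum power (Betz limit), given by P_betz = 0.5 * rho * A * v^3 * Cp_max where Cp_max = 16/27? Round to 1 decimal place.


The Betz coefficient Cp_max = 16/27 = 0.5926
v^3 = 6.8^3 = 314.432
P_betz = 0.5 * rho * A * v^3 * Cp_max
P_betz = 0.5 * 1.161 * 12157.9 * 314.432 * 0.5926
P_betz = 1315054.5 W

1315054.5


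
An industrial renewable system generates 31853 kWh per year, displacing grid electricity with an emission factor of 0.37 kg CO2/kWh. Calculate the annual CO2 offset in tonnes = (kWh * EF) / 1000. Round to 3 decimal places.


CO2 offset in kg = generation * emission_factor
CO2 offset = 31853 * 0.37 = 11785.61 kg
Convert to tonnes:
  CO2 offset = 11785.61 / 1000 = 11.786 tonnes

11.786


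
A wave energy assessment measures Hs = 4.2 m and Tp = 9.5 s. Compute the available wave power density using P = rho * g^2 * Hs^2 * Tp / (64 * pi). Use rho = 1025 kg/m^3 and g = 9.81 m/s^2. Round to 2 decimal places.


Apply wave power formula:
  g^2 = 9.81^2 = 96.2361
  Hs^2 = 4.2^2 = 17.64
  Numerator = rho * g^2 * Hs^2 * Tp = 1025 * 96.2361 * 17.64 * 9.5 = 16530426.78
  Denominator = 64 * pi = 201.0619
  P = 16530426.78 / 201.0619 = 82215.60 W/m

82215.60


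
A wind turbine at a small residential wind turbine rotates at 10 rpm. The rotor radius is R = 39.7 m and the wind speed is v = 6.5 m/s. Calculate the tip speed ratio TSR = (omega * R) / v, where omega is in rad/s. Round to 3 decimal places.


Convert rotational speed to rad/s:
  omega = 10 * 2 * pi / 60 = 1.0472 rad/s
Compute tip speed:
  v_tip = omega * R = 1.0472 * 39.7 = 41.574 m/s
Tip speed ratio:
  TSR = v_tip / v_wind = 41.574 / 6.5 = 6.396

6.396


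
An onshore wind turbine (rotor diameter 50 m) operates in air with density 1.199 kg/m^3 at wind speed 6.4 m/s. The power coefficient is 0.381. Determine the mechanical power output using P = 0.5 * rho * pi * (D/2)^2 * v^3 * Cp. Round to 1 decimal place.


Step 1 -- Compute swept area:
  A = pi * (D/2)^2 = pi * (50/2)^2 = 1963.5 m^2
Step 2 -- Apply wind power equation:
  P = 0.5 * rho * A * v^3 * Cp
  v^3 = 6.4^3 = 262.144
  P = 0.5 * 1.199 * 1963.5 * 262.144 * 0.381
  P = 117566.6 W

117566.6


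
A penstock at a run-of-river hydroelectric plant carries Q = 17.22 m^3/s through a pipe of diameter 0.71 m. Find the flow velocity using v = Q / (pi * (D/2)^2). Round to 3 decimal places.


Compute pipe cross-sectional area:
  A = pi * (D/2)^2 = pi * (0.71/2)^2 = 0.3959 m^2
Calculate velocity:
  v = Q / A = 17.22 / 0.3959
  v = 43.494 m/s

43.494


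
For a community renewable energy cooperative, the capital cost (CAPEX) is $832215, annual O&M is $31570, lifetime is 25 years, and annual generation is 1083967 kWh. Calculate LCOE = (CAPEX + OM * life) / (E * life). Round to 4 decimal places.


Total cost = CAPEX + OM * lifetime = 832215 + 31570 * 25 = 832215 + 789250 = 1621465
Total generation = annual * lifetime = 1083967 * 25 = 27099175 kWh
LCOE = 1621465 / 27099175
LCOE = 0.0598 $/kWh

0.0598


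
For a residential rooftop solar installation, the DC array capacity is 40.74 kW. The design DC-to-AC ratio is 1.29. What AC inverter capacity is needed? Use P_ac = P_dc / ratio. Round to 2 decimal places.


The inverter AC capacity is determined by the DC/AC ratio.
Given: P_dc = 40.74 kW, DC/AC ratio = 1.29
P_ac = P_dc / ratio = 40.74 / 1.29
P_ac = 31.58 kW

31.58


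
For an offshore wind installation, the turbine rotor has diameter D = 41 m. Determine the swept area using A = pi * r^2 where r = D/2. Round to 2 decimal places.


Compute the rotor radius:
  r = D / 2 = 41 / 2 = 20.5 m
Calculate swept area:
  A = pi * r^2 = pi * 20.5^2
  A = 1320.25 m^2

1320.25


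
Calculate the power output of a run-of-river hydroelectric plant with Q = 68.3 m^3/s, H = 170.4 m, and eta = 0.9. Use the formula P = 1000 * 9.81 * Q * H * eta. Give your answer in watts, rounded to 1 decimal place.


Apply the hydropower formula P = rho * g * Q * H * eta
rho * g = 1000 * 9.81 = 9810.0
P = 9810.0 * 68.3 * 170.4 * 0.9
P = 102754727.3 W

102754727.3


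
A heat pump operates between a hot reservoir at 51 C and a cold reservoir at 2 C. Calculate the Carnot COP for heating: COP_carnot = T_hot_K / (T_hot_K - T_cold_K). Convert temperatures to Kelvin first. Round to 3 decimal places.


Convert to Kelvin:
  T_hot = 51 + 273.15 = 324.15 K
  T_cold = 2 + 273.15 = 275.15 K
Apply Carnot COP formula:
  COP = T_hot_K / (T_hot_K - T_cold_K) = 324.15 / 49.0
  COP = 6.615

6.615


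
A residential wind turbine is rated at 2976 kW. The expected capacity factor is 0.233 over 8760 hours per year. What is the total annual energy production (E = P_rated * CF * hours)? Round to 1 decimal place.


Annual energy = rated_kW * capacity_factor * hours_per_year
Given: P_rated = 2976 kW, CF = 0.233, hours = 8760
E = 2976 * 0.233 * 8760
E = 6074254.1 kWh

6074254.1


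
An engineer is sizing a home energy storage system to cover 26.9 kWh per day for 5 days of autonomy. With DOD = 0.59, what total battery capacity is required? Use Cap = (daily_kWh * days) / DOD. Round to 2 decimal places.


Total energy needed = daily * days = 26.9 * 5 = 134.5 kWh
Account for depth of discharge:
  Cap = total_energy / DOD = 134.5 / 0.59
  Cap = 227.97 kWh

227.97


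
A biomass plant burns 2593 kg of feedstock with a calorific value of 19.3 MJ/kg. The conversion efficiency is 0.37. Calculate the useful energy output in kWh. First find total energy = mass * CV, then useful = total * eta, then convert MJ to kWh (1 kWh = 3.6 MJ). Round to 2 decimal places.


Total energy = mass * CV = 2593 * 19.3 = 50044.9 MJ
Useful energy = total * eta = 50044.9 * 0.37 = 18516.61 MJ
Convert to kWh: 18516.61 / 3.6
Useful energy = 5143.50 kWh

5143.50


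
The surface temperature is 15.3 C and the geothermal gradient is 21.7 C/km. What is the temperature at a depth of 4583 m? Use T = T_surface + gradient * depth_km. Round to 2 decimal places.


Convert depth to km: 4583 / 1000 = 4.583 km
Temperature increase = gradient * depth_km = 21.7 * 4.583 = 99.45 C
Temperature at depth = T_surface + delta_T = 15.3 + 99.45
T = 114.75 C

114.75


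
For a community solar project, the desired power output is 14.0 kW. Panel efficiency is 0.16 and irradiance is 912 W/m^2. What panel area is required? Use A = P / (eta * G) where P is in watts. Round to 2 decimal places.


Convert target power to watts: P = 14.0 * 1000 = 14000.0 W
Compute denominator: eta * G = 0.16 * 912 = 145.92
Required area A = P / (eta * G) = 14000.0 / 145.92
A = 95.94 m^2

95.94


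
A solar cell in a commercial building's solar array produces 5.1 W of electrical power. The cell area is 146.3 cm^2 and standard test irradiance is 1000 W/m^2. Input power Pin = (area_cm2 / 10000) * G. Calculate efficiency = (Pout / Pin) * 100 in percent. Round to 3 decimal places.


First compute the input power:
  Pin = area_cm2 / 10000 * G = 146.3 / 10000 * 1000 = 14.63 W
Then compute efficiency:
  Efficiency = (Pout / Pin) * 100 = (5.1 / 14.63) * 100
  Efficiency = 34.860%

34.860


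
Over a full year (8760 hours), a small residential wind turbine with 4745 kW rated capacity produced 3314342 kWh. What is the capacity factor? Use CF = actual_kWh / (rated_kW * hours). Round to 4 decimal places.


Capacity factor = actual output / maximum possible output
Maximum possible = rated * hours = 4745 * 8760 = 41566200 kWh
CF = 3314342 / 41566200
CF = 0.0797

0.0797


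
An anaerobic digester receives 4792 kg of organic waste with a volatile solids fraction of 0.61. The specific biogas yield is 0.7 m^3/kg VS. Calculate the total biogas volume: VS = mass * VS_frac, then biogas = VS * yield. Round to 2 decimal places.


Compute volatile solids:
  VS = mass * VS_fraction = 4792 * 0.61 = 2923.12 kg
Calculate biogas volume:
  Biogas = VS * specific_yield = 2923.12 * 0.7
  Biogas = 2046.18 m^3

2046.18


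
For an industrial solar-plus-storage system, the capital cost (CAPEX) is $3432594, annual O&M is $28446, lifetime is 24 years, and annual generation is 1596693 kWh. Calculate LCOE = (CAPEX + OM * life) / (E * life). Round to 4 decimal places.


Total cost = CAPEX + OM * lifetime = 3432594 + 28446 * 24 = 3432594 + 682704 = 4115298
Total generation = annual * lifetime = 1596693 * 24 = 38320632 kWh
LCOE = 4115298 / 38320632
LCOE = 0.1074 $/kWh

0.1074


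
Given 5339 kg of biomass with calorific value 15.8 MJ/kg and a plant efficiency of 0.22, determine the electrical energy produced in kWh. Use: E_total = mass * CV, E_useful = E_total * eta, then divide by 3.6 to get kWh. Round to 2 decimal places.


Total energy = mass * CV = 5339 * 15.8 = 84356.2 MJ
Useful energy = total * eta = 84356.2 * 0.22 = 18558.36 MJ
Convert to kWh: 18558.36 / 3.6
Useful energy = 5155.10 kWh

5155.10


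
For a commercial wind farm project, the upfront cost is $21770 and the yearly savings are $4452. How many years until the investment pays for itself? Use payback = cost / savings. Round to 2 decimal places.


Simple payback period = initial cost / annual savings
Payback = 21770 / 4452
Payback = 4.89 years

4.89


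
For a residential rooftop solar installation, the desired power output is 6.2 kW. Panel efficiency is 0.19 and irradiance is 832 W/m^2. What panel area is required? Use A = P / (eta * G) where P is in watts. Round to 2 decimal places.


Convert target power to watts: P = 6.2 * 1000 = 6200.0 W
Compute denominator: eta * G = 0.19 * 832 = 158.08
Required area A = P / (eta * G) = 6200.0 / 158.08
A = 39.22 m^2

39.22


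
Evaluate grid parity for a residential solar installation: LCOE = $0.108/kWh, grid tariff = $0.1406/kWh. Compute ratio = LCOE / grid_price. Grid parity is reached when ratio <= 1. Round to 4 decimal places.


Compare LCOE to grid price:
  LCOE = $0.108/kWh, Grid price = $0.1406/kWh
  Ratio = LCOE / grid_price = 0.108 / 0.1406 = 0.7681
  Grid parity achieved (ratio <= 1)? yes

0.7681


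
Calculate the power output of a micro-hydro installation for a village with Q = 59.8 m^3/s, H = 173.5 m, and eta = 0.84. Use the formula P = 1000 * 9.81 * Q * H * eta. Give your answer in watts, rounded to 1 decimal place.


Apply the hydropower formula P = rho * g * Q * H * eta
rho * g = 1000 * 9.81 = 9810.0
P = 9810.0 * 59.8 * 173.5 * 0.84
P = 85496622.1 W

85496622.1


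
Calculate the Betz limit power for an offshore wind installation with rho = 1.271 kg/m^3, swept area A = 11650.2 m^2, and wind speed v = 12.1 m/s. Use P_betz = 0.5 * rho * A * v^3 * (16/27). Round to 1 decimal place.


The Betz coefficient Cp_max = 16/27 = 0.5926
v^3 = 12.1^3 = 1771.561
P_betz = 0.5 * rho * A * v^3 * Cp_max
P_betz = 0.5 * 1.271 * 11650.2 * 1771.561 * 0.5926
P_betz = 7772509.6 W

7772509.6


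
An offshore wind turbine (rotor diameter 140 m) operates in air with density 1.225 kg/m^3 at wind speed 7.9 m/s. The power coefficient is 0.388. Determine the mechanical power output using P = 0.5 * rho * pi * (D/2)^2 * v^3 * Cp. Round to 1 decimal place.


Step 1 -- Compute swept area:
  A = pi * (D/2)^2 = pi * (140/2)^2 = 15393.8 m^2
Step 2 -- Apply wind power equation:
  P = 0.5 * rho * A * v^3 * Cp
  v^3 = 7.9^3 = 493.039
  P = 0.5 * 1.225 * 15393.8 * 493.039 * 0.388
  P = 1803703.1 W

1803703.1


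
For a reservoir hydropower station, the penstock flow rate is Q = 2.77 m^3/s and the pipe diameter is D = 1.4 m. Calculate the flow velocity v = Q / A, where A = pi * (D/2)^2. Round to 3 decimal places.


Compute pipe cross-sectional area:
  A = pi * (D/2)^2 = pi * (1.4/2)^2 = 1.5394 m^2
Calculate velocity:
  v = Q / A = 2.77 / 1.5394
  v = 1.799 m/s

1.799


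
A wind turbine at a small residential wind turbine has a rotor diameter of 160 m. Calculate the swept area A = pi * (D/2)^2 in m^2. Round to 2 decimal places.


Compute the rotor radius:
  r = D / 2 = 160 / 2 = 80.0 m
Calculate swept area:
  A = pi * r^2 = pi * 80.0^2
  A = 20106.19 m^2

20106.19


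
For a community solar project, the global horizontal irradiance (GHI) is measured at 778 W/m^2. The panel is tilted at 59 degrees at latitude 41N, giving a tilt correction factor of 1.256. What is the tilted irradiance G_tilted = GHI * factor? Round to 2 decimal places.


Identify the given values:
  GHI = 778 W/m^2, tilt correction factor = 1.256
Apply the formula G_tilted = GHI * factor:
  G_tilted = 778 * 1.256
  G_tilted = 977.17 W/m^2

977.17


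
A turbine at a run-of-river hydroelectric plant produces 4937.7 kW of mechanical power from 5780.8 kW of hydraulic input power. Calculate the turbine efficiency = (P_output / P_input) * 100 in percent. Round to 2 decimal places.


Turbine efficiency = (output power / input power) * 100
eta = (4937.7 / 5780.8) * 100
eta = 85.42%

85.42


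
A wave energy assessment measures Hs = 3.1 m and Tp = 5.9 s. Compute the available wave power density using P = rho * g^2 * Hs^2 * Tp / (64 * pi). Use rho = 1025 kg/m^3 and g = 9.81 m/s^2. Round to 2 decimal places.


Apply wave power formula:
  g^2 = 9.81^2 = 96.2361
  Hs^2 = 3.1^2 = 9.61
  Numerator = rho * g^2 * Hs^2 * Tp = 1025 * 96.2361 * 9.61 * 5.9 = 5592902.9
  Denominator = 64 * pi = 201.0619
  P = 5592902.9 / 201.0619 = 27816.82 W/m

27816.82


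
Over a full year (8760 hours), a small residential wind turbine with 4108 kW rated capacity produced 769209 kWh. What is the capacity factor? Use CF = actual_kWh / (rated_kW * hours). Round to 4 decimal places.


Capacity factor = actual output / maximum possible output
Maximum possible = rated * hours = 4108 * 8760 = 35986080 kWh
CF = 769209 / 35986080
CF = 0.0214

0.0214


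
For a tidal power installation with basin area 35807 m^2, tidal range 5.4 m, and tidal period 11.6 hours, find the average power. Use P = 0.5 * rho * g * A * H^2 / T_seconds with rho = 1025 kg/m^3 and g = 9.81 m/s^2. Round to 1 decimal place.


Convert period to seconds: T = 11.6 * 3600 = 41760.0 s
H^2 = 5.4^2 = 29.16
P = 0.5 * rho * g * A * H^2 / T
P = 0.5 * 1025 * 9.81 * 35807 * 29.16 / 41760.0
P = 125706.5 W

125706.5


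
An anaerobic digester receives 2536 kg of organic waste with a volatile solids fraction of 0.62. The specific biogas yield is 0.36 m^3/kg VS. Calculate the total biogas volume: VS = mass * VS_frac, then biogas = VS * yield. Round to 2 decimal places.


Compute volatile solids:
  VS = mass * VS_fraction = 2536 * 0.62 = 1572.32 kg
Calculate biogas volume:
  Biogas = VS * specific_yield = 1572.32 * 0.36
  Biogas = 566.04 m^3

566.04


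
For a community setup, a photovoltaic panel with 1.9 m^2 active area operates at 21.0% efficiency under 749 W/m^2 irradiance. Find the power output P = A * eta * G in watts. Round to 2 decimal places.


Use the solar power formula P = A * eta * G.
Given: A = 1.9 m^2, eta = 0.21, G = 749 W/m^2
P = 1.9 * 0.21 * 749
P = 298.85 W

298.85


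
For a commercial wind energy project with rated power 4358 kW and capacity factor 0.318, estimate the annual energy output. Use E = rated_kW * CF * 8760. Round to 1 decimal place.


Annual energy = rated_kW * capacity_factor * hours_per_year
Given: P_rated = 4358 kW, CF = 0.318, hours = 8760
E = 4358 * 0.318 * 8760
E = 12139993.4 kWh

12139993.4


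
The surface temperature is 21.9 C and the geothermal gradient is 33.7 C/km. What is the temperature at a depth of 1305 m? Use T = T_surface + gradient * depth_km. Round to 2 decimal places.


Convert depth to km: 1305 / 1000 = 1.305 km
Temperature increase = gradient * depth_km = 33.7 * 1.305 = 43.98 C
Temperature at depth = T_surface + delta_T = 21.9 + 43.98
T = 65.88 C

65.88


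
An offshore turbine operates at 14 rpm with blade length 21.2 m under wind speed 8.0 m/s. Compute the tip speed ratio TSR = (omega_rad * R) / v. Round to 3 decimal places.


Convert rotational speed to rad/s:
  omega = 14 * 2 * pi / 60 = 1.4661 rad/s
Compute tip speed:
  v_tip = omega * R = 1.4661 * 21.2 = 31.081 m/s
Tip speed ratio:
  TSR = v_tip / v_wind = 31.081 / 8.0 = 3.885

3.885
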